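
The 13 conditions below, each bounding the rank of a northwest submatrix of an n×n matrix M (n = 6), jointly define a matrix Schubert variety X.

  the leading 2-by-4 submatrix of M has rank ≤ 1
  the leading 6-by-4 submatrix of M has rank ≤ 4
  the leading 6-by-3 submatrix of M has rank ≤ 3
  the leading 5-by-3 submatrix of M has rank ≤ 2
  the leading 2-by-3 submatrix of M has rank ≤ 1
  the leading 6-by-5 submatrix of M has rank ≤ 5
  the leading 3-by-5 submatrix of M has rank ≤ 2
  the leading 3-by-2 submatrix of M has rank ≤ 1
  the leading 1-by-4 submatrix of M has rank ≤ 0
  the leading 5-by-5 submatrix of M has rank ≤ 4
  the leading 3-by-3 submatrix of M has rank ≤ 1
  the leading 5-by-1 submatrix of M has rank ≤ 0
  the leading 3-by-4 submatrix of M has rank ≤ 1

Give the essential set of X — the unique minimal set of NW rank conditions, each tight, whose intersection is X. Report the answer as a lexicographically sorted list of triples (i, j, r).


Reconstructing r_w from the 13 given conditions:

  0 0 0 0 1 1
  0 1 1 1 2 2
  0 1 1 1 2 3
  0 1 2 2 3 4
  0 1 2 3 4 5
  1 2 3 4 5 6

reading off 1-entries of Δ²R: w = (5, 2, 6, 3, 4, 1).

D(w) has 10 cells with 3 SE-corners; essential set:

[(1, 4, 0), (3, 4, 1), (5, 1, 0)]


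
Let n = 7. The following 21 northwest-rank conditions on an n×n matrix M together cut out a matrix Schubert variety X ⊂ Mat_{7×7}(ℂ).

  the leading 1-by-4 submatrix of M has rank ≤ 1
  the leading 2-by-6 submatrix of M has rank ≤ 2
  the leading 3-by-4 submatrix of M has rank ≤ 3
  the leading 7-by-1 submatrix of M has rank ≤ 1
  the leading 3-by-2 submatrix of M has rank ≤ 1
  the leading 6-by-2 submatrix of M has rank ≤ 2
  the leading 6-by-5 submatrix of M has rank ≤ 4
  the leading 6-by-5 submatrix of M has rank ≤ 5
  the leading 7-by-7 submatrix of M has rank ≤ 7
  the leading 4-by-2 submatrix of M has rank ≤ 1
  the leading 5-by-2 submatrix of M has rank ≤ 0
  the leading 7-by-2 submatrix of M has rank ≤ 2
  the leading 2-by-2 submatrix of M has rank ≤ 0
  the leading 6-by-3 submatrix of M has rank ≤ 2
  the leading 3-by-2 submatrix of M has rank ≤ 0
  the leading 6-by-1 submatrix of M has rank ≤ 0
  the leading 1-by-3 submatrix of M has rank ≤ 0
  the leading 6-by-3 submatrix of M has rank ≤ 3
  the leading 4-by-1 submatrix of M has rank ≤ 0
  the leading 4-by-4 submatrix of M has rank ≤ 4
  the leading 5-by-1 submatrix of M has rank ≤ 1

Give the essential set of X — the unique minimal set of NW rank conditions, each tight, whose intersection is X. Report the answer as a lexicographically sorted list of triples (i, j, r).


Rank table r_w(7×7) implied by the 21 constraints:

  0 0 0 1 1 1 1
  0 0 1 2 2 2 2
  0 0 1 2 3 3 3
  0 0 1 2 3 4 4
  0 0 1 2 3 4 5
  0 1 2 3 4 5 6
  1 2 3 4 5 6 7

hence w(1..7) = (4, 3, 5, 6, 7, 2, 1).

ℓ(w)=12; the 3 essential cells (i,j,r):

[(1, 3, 0), (5, 2, 0), (6, 1, 0)]


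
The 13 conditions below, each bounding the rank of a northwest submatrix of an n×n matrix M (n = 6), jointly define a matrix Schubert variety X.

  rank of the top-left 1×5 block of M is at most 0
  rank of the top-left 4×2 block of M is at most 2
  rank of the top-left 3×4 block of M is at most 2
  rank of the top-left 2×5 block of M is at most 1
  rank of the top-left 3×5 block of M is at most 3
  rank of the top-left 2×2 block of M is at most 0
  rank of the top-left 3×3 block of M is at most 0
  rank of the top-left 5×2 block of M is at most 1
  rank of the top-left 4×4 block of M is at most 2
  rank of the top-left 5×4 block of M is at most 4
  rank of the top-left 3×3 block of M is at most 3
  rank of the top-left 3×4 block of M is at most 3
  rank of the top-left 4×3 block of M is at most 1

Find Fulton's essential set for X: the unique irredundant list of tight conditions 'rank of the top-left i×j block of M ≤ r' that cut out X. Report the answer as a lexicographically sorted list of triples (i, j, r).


The tightest implied rank at each (i,j), from the 13 conditions:

  row 1: 0 0 0 0 0 1
  row 2: 0 0 0 1 1 2
  row 3: 0 0 0 1 2 3
  row 4: 1 1 1 2 3 4
  row 5: 1 1 2 3 4 5
  row 6: 1 2 3 4 5 6

hence w(1..6) = (6, 4, 5, 1, 3, 2).

Rothe diagram D(w) (12 cells), 3 SE-corners (essential conditions):

[(1, 5, 0), (3, 3, 0), (5, 2, 1)]


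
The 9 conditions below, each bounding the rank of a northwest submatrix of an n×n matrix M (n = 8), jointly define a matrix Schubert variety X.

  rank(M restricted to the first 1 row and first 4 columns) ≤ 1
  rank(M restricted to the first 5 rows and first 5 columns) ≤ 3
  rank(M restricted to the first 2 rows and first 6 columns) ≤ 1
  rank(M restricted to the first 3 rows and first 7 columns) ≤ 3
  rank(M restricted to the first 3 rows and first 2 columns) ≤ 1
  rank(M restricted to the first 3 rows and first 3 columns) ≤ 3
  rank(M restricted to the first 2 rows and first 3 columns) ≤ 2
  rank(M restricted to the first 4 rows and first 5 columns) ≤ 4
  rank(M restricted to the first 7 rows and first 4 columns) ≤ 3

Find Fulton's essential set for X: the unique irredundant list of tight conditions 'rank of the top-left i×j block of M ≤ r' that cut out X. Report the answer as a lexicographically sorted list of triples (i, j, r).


Recovering R(i,j) via the rank-extension bound from the 9 conditions:

  1  1  1  1  1  1  1  1
  1  1  1  1  1  1  2  2
  1  1  2  2  2  2  3  3
  1  2  3  3  3  3  4  4
  1  2  3  3  3  4  5  5
  1  2  3  3  4  5  6  6
  1  2  3  3  4  5  6  7
  1  2  3  4  5  6  7  8

hence w(1..8) = (1, 7, 3, 2, 6, 5, 8, 4).

ℓ(w)=10; the 4 essential cells (i,j,r):

[(2, 6, 1), (3, 2, 1), (5, 5, 3), (7, 4, 3)]


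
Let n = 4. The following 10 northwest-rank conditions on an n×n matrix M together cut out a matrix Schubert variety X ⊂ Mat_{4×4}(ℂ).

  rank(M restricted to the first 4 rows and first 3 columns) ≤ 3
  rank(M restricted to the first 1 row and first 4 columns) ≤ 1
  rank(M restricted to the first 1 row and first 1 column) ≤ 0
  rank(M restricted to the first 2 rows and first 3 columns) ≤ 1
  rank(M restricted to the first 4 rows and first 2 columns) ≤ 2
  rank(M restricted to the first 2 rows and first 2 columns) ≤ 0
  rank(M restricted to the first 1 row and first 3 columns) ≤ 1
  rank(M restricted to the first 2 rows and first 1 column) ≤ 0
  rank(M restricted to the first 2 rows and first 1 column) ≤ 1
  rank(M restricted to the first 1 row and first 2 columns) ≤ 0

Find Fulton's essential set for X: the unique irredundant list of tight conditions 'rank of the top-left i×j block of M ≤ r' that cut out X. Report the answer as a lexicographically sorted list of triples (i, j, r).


Reconstructing r_w from the 10 given conditions:

  R[1]: 0 | 0 | 1 | 1
  R[2]: 0 | 0 | 1 | 2
  R[3]: 1 | 1 | 2 | 3
  R[4]: 1 | 2 | 3 | 4

giving w = (3, 4, 1, 2) via Δ²R.

1 SE-corner of the 4-cell Rothe diagram gives Ess(w):

[(2, 2, 0)]


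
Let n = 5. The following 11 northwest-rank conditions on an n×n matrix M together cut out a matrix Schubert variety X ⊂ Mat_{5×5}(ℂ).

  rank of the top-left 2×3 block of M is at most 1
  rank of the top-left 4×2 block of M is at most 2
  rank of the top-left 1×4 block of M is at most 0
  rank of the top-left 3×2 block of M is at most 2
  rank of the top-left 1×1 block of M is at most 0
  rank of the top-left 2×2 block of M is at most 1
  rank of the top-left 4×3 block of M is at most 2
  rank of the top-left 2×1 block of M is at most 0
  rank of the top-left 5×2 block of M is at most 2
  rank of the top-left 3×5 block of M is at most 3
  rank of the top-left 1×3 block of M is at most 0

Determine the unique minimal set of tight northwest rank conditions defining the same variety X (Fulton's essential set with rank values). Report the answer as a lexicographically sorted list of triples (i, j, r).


Recovering R(i,j) via the rank-extension bound from the 11 conditions:

  0 | 0 | 0 | 0 | 1
  0 | 1 | 1 | 1 | 2
  1 | 2 | 2 | 2 | 3
  1 | 2 | 2 | 3 | 4
  1 | 2 | 3 | 4 | 5

hence w(1..5) = (5, 2, 1, 4, 3).

|D(w)|=6, |Ess(w)|=3:

[(1, 4, 0), (2, 1, 0), (4, 3, 2)]


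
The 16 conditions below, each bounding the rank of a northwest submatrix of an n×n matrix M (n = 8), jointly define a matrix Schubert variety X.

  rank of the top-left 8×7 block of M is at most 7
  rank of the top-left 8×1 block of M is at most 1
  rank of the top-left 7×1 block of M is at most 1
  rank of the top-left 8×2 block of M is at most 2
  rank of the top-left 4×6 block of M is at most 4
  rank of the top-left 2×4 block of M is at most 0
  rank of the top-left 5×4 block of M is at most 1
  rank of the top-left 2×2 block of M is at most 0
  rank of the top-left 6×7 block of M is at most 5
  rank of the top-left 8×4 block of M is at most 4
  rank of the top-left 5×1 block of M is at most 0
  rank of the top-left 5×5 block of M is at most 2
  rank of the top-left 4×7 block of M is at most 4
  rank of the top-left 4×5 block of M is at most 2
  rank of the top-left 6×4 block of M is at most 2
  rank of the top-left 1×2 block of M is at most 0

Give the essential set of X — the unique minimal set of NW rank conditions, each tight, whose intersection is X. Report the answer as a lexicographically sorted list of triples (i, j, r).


Rank table r_w(8×8) implied by the 16 constraints:

  row 1: 0, 0, 0, 0, 1, 1, 1, 1
  row 2: 0, 0, 0, 0, 1, 2, 2, 2
  row 3: 0, 1, 1, 1, 2, 3, 3, 3
  row 4: 0, 1, 1, 1, 2, 3, 4, 4
  row 5: 0, 1, 1, 1, 2, 3, 4, 5
  row 6: 1, 2, 2, 2, 3, 4, 5, 6
  row 7: 1, 2, 3, 3, 4, 5, 6, 7
  row 8: 1, 2, 3, 4, 5, 6, 7, 8

so w = (5, 6, 2, 7, 8, 1, 3, 4).

Rothe diagram D(w) (15 cells), 3 SE-corners (essential conditions):

[(2, 4, 0), (5, 1, 0), (5, 4, 1)]


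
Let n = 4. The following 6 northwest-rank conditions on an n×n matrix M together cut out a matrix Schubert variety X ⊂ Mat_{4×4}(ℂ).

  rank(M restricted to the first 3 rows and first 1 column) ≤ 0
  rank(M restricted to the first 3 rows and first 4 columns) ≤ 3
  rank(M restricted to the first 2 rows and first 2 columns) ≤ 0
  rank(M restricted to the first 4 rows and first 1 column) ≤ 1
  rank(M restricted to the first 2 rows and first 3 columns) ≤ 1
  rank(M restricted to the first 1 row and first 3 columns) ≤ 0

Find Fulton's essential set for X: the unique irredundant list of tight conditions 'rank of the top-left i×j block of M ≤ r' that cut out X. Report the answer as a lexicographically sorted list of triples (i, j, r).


Reconstructing r_w from the 6 given conditions:

  i=1: 0  0  0  1
  i=2: 0  0  1  2
  i=3: 0  1  2  3
  i=4: 1  2  3  4

second differences of R give the permutation w = (4, 3, 2, 1).

D(w) has 6 cells with 3 SE-corners; essential set:

[(1, 3, 0), (2, 2, 0), (3, 1, 0)]


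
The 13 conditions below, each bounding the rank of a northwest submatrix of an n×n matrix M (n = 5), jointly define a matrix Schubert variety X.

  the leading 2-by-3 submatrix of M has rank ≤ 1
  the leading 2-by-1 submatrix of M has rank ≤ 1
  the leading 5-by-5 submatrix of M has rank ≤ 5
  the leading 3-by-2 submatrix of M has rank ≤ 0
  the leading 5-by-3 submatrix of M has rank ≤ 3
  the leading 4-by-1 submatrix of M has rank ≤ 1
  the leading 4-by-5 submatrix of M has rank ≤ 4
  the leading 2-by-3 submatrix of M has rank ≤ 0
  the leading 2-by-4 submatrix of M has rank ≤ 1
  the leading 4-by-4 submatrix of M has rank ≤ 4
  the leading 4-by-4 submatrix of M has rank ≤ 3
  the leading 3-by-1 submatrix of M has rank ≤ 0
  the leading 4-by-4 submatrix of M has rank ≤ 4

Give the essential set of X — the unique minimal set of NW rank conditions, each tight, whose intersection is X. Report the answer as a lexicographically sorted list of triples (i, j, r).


Rank table r_w(5×5) implied by the 13 constraints:

  i=1: 0  0  0  1  1
  i=2: 0  0  0  1  2
  i=3: 0  0  1  2  3
  i=4: 1  1  2  3  4
  i=5: 1  2  3  4  5

the unique w with this rank table is (4, 5, 3, 1, 2).

Rothe diagram D(w) (8 cells), 2 SE-corners (essential conditions):

[(2, 3, 0), (3, 2, 0)]


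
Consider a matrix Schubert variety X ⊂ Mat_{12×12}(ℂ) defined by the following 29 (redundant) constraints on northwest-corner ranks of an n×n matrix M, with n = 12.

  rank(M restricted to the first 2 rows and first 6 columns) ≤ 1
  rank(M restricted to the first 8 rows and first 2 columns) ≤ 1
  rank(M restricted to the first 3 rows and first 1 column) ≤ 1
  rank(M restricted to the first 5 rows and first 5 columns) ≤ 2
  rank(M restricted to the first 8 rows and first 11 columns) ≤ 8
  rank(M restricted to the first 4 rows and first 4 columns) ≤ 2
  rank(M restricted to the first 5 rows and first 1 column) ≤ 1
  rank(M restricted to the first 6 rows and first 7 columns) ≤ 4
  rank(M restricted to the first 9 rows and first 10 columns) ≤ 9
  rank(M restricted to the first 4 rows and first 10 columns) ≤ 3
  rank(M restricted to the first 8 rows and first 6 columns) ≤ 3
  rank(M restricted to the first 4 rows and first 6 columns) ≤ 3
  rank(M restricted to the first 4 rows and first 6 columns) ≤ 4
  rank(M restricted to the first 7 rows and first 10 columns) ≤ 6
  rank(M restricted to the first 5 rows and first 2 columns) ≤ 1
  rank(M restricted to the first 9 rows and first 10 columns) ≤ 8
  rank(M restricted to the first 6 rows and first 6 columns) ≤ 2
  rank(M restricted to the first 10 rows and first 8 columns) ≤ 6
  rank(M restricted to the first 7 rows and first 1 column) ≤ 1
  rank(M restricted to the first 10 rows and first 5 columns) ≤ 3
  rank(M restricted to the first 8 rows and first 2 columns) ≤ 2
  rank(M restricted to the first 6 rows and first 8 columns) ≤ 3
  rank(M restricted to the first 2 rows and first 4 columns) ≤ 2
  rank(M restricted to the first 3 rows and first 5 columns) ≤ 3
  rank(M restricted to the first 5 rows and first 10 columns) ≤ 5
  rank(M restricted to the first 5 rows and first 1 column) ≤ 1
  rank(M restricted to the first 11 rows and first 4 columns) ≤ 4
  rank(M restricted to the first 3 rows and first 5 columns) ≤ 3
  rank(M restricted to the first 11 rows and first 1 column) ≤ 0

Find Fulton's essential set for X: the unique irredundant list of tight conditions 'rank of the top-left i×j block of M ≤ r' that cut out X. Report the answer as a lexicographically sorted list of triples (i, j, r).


Rank table r_w(12×12) implied by the 29 constraints:

  R[1]: 0  1  1  1  1  1  1  1  1  1  1  1
  R[2]: 0  1  1  1  1  1  2  2  2  2  2  2
  R[3]: 0  1  2  2  2  2  3  3  3  3  3  3
  R[4]: 0  1  2  2  2  2  3  3  3  3  4  4
  R[5]: 0  1  2  2  2  2  3  3  4  4  5  5
  R[6]: 0  1  2  2  2  2  3  3  4  5  6  6
  R[7]: 0  1  2  3  3  3  4  4  5  6  7  7
  R[8]: 0  1  2  3  3  3  4  5  6  7  8  8
  R[9]: 0  1  2  3  3  4  5  6  7  8  9  9
  R[10]: 0  1  2  3  3  4  5  6  7  8  9  10
  R[11]: 0  1  2  3  4  5  6  7  8  9  10  11
  R[12]: 1  2  3  4  5  6  7  8  9  10  11  12

hence w(1..12) = (2, 7, 3, 11, 9, 10, 4, 8, 6, 12, 5, 1).

|D(w)|=33, |Ess(w)|=7:

[(2, 6, 1), (4, 10, 3), (6, 6, 2), (6, 8, 3), (8, 6, 3), (10, 5, 3), (11, 1, 0)]


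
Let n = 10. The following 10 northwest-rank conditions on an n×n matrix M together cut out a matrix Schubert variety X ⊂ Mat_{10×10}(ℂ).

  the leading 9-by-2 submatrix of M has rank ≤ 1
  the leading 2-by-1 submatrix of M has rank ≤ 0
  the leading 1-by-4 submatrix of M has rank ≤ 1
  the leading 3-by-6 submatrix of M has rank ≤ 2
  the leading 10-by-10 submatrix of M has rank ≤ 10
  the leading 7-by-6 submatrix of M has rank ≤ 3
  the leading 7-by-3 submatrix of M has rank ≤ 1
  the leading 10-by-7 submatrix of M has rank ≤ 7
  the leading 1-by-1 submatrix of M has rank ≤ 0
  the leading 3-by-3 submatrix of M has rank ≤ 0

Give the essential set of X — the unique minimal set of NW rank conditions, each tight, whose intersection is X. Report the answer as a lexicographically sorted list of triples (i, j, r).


Rank table r_w(10×10) implied by the 10 constraints:

  0  0  0  1  1  1  1  1  1  1
  0  0  0  1  2  2  2  2  2  2
  0  0  0  1  2  2  3  3  3  3
  1  1  1  2  3  3  4  4  4  4
  1  1  1  2  3  3  4  5  5  5
  1  1  1  2  3  3  4  5  6  6
  1  1  1  2  3  3  4  5  6  7
  1  1  2  3  4  4  5  6  7  8
  1  1  2  3  4  5  6  7  8  9
  1  2  3  4  5  6  7  8  9  10

reading off 1-entries of Δ²R: w = (4, 5, 7, 1, 8, 9, 10, 3, 6, 2).

Fulton essential set (5 of the 21 Rothe cells):

[(3, 3, 0), (3, 6, 2), (7, 3, 1), (7, 6, 3), (9, 2, 1)]


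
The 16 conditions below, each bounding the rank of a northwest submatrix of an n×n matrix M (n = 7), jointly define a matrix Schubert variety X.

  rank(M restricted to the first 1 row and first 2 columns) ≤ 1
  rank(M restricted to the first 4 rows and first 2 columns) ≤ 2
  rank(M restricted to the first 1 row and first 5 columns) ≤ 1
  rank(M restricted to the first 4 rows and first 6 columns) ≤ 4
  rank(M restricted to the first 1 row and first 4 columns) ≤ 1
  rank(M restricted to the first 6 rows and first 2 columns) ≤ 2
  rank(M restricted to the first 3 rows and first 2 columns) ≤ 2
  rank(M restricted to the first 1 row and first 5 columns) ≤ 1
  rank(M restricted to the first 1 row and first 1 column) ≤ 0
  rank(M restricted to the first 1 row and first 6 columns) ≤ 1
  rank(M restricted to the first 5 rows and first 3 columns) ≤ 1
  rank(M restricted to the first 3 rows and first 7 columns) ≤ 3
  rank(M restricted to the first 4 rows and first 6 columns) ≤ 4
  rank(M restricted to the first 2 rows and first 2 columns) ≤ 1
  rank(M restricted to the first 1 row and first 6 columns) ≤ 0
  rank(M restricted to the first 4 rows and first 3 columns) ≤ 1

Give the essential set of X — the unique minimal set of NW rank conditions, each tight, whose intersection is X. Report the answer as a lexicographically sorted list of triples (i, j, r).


Propagating the 16 rank bounds to every northwest block:

  0, 0, 0, 0, 0, 0, 1
  1, 1, 1, 1, 1, 1, 2
  1, 1, 1, 2, 2, 2, 3
  1, 1, 1, 2, 3, 3, 4
  1, 1, 1, 2, 3, 4, 5
  1, 2, 2, 3, 4, 5, 6
  1, 2, 3, 4, 5, 6, 7

so w = (7, 1, 4, 5, 6, 2, 3).

D(w) has 12 cells with 2 SE-corners; essential set:

[(1, 6, 0), (5, 3, 1)]


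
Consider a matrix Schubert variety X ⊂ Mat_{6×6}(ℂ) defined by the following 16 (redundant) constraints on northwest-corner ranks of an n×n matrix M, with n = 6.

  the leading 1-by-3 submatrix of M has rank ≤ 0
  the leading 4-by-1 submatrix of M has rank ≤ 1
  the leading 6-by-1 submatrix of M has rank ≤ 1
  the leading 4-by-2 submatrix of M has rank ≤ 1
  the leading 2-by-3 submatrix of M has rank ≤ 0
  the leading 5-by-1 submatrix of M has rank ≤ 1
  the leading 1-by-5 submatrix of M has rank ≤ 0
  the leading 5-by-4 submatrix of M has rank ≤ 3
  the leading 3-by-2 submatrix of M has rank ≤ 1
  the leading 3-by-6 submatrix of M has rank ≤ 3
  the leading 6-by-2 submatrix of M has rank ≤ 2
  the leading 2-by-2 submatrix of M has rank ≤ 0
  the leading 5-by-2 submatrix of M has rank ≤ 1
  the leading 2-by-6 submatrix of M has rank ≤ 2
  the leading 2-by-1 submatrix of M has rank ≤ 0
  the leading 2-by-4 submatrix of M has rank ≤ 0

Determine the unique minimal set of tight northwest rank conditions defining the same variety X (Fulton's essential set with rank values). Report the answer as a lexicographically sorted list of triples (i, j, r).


Propagating the 16 rank bounds to every northwest block:

  i=1: 0 | 0 | 0 | 0 | 0 | 1
  i=2: 0 | 0 | 0 | 0 | 1 | 2
  i=3: 1 | 1 | 1 | 1 | 2 | 3
  i=4: 1 | 1 | 2 | 2 | 3 | 4
  i=5: 1 | 1 | 2 | 3 | 4 | 5
  i=6: 1 | 2 | 3 | 4 | 5 | 6

reading off 1-entries of Δ²R: w = (6, 5, 1, 3, 4, 2).

3 SE-corners of the 11-cell Rothe diagram give Ess(w):

[(1, 5, 0), (2, 4, 0), (5, 2, 1)]


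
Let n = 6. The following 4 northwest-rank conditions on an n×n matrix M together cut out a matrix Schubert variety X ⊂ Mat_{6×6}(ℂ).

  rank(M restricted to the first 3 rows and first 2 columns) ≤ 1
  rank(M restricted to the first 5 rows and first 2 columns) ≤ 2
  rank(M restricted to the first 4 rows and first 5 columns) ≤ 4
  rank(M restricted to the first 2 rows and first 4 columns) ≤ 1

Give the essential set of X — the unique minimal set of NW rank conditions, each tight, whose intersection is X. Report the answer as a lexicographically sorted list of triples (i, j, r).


Reconstructing r_w from the 4 given conditions:

  row 1: 1  1  1  1  1  1
  row 2: 1  1  1  1  2  2
  row 3: 1  1  2  2  3  3
  row 4: 1  2  3  3  4  4
  row 5: 1  2  3  4  5  5
  row 6: 1  2  3  4  5  6

the unique w with this rank table is (1, 5, 3, 2, 4, 6).

2 SE-corners of the 4-cell Rothe diagram give Ess(w):

[(2, 4, 1), (3, 2, 1)]


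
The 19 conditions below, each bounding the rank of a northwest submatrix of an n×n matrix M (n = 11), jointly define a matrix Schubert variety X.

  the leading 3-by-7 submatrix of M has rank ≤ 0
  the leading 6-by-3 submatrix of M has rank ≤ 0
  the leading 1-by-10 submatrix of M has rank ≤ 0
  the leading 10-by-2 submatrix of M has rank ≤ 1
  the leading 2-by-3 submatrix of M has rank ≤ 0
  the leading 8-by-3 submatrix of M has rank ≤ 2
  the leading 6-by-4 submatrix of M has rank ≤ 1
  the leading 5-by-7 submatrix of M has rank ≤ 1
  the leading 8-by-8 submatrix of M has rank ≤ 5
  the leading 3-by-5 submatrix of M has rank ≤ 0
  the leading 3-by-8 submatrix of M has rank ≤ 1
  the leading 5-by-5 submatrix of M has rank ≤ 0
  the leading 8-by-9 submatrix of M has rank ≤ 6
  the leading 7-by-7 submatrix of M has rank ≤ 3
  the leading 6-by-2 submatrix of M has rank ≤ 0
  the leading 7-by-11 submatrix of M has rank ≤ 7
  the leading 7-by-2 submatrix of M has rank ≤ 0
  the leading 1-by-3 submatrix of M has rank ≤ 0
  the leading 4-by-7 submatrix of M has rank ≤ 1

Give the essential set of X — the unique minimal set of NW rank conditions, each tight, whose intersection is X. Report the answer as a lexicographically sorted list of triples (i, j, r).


Recovering R(i,j) via the rank-extension bound from the 19 conditions:

  0  0  0  0  0  0  0  0  0  0  1
  0  0  0  0  0  0  0  1  1  1  2
  0  0  0  0  0  0  0  1  2  2  3
  0  0  0  0  0  1  1  2  3  3  4
  0  0  0  0  0  1  1  2  3  4  5
  0  0  0  1  1  2  2  3  4  5  6
  0  0  1  2  2  3  3  4  5  6  7
  1  1  2  3  3  4  4  5  6  7  8
  1  1  2  3  4  5  5  6  7  8  9
  1  1  2  3  4  5  6  7  8  9  10
  1  2  3  4  5  6  7  8  9  10  11

the unique w with this rank table is (11, 8, 9, 6, 10, 4, 3, 1, 5, 7, 2).

Rothe diagram D(w) (42 cells), 7 SE-corners (essential conditions):

[(1, 10, 0), (3, 7, 0), (5, 5, 0), (5, 7, 1), (6, 3, 0), (7, 2, 0), (10, 2, 1)]


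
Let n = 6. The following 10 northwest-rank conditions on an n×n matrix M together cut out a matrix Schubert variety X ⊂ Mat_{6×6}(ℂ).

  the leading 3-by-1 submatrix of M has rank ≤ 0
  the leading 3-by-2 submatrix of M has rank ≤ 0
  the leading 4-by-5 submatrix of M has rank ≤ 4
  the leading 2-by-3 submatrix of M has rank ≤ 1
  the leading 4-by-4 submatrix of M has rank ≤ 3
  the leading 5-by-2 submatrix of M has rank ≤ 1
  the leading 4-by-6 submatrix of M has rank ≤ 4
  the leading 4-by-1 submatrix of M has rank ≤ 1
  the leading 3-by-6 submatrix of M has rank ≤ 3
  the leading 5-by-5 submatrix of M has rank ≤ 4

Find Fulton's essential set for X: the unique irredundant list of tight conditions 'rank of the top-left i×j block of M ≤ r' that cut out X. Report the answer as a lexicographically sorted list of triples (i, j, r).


Computing R[i][j] = min implied NW-rank bound (n=6, 10 conditions):

  row 1: 0, 0, 1, 1, 1, 1
  row 2: 0, 0, 1, 2, 2, 2
  row 3: 0, 0, 1, 2, 3, 3
  row 4: 1, 1, 2, 3, 4, 4
  row 5: 1, 1, 2, 3, 4, 5
  row 6: 1, 2, 3, 4, 5, 6

reading off 1-entries of Δ²R: w = (3, 4, 5, 1, 6, 2).

2 SE-corners of the 7-cell Rothe diagram give Ess(w):

[(3, 2, 0), (5, 2, 1)]


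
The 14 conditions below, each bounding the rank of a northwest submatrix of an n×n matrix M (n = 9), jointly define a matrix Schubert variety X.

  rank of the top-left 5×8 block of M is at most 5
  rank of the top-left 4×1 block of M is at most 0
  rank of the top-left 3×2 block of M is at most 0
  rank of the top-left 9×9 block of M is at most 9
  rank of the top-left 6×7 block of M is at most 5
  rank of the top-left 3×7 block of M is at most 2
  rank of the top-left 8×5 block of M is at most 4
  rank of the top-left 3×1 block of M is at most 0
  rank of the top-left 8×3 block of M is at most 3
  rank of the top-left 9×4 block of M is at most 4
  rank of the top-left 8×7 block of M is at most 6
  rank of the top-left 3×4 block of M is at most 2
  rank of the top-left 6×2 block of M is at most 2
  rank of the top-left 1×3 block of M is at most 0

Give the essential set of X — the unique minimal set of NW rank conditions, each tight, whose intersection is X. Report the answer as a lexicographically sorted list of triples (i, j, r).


Recovering R(i,j) via the rank-extension bound from the 14 conditions:

  0 | 0 | 0 | 1 | 1 | 1 | 1 | 1 | 1
  0 | 0 | 1 | 2 | 2 | 2 | 2 | 2 | 2
  0 | 0 | 1 | 2 | 2 | 2 | 2 | 3 | 3
  0 | 1 | 2 | 3 | 3 | 3 | 3 | 4 | 4
  1 | 2 | 3 | 4 | 4 | 4 | 4 | 5 | 5
  1 | 2 | 3 | 4 | 4 | 5 | 5 | 6 | 6
  1 | 2 | 3 | 4 | 4 | 5 | 6 | 7 | 7
  1 | 2 | 3 | 4 | 4 | 5 | 6 | 7 | 8
  1 | 2 | 3 | 4 | 5 | 6 | 7 | 8 | 9

the unique w with this rank table is (4, 3, 8, 2, 1, 6, 7, 9, 5).

ℓ(w)=14; the 5 essential cells (i,j,r):

[(1, 3, 0), (3, 2, 0), (3, 7, 2), (4, 1, 0), (8, 5, 4)]


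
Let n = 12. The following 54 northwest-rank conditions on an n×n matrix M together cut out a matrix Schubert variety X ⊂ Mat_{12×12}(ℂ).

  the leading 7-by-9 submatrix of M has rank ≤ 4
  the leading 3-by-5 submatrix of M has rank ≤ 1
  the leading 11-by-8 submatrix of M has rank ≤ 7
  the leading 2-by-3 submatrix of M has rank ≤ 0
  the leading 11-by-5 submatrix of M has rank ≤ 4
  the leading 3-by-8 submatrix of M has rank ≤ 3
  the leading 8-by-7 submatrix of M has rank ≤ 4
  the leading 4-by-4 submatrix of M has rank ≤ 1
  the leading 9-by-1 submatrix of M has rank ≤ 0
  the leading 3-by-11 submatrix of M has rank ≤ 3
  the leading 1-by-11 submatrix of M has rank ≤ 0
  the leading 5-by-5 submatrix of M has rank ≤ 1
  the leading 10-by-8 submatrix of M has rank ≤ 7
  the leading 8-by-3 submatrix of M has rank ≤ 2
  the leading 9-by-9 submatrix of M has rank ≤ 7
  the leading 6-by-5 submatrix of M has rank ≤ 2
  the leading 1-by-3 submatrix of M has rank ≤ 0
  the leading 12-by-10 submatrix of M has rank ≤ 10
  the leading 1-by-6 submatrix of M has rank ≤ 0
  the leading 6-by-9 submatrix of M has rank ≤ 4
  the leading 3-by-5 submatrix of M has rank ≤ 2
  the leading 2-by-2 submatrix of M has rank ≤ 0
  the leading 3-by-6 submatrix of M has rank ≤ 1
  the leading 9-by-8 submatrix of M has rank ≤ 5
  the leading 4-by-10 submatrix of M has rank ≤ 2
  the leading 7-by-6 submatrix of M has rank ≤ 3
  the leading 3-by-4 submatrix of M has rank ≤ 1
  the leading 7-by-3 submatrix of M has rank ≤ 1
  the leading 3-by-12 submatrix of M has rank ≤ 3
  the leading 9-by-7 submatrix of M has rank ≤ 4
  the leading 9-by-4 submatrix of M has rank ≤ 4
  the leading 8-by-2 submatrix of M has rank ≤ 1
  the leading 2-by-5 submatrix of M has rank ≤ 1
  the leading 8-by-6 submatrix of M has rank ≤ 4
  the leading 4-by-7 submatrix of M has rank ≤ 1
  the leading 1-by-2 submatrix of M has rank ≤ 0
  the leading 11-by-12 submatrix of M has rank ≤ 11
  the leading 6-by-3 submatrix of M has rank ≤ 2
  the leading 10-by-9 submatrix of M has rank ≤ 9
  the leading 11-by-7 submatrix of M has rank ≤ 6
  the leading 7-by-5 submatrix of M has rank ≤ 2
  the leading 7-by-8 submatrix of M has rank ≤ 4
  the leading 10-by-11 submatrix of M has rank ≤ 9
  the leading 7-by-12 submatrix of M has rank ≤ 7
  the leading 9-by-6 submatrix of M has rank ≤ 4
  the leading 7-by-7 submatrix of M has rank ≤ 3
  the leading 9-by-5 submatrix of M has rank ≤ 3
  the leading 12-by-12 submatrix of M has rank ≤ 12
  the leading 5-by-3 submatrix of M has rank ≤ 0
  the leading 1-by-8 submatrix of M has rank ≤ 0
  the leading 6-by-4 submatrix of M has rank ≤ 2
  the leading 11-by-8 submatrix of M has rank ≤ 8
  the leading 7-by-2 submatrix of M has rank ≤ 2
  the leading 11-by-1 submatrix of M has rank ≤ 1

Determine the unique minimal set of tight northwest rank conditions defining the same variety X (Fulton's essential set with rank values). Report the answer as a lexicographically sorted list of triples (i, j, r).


Recovering R(i,j) via the rank-extension bound from the 54 conditions:

  0 0 0 0 0 0 0 0 0 0 0 1
  0 0 0 1 1 1 1 1 1 1 1 2
  0 0 0 1 1 1 1 2 2 2 2 3
  0 0 0 1 1 1 1 2 2 2 3 4
  0 0 0 1 1 2 2 3 3 3 4 5
  0 1 1 2 2 3 3 4 4 4 5 6
  0 1 1 2 2 3 3 4 4 5 6 7
  0 1 2 3 3 4 4 5 5 6 7 8
  0 1 2 3 3 4 4 5 6 7 8 9
  1 2 3 4 4 5 5 6 7 8 9 10
  1 2 3 4 4 5 6 7 8 9 10 11
  1 2 3 4 5 6 7 8 9 10 11 12

so w = (12, 4, 8, 11, 6, 2, 10, 3, 9, 1, 7, 5).

Fulton essential set (13 of the 43 Rothe cells):

[(1, 11, 0), (4, 7, 1), (4, 10, 2), (5, 3, 0), (5, 5, 1), (7, 3, 1), (7, 5, 2), (7, 7, 3), (7, 9, 4), (9, 1, 0), (9, 5, 3), (9, 7, 4), (11, 5, 4)]


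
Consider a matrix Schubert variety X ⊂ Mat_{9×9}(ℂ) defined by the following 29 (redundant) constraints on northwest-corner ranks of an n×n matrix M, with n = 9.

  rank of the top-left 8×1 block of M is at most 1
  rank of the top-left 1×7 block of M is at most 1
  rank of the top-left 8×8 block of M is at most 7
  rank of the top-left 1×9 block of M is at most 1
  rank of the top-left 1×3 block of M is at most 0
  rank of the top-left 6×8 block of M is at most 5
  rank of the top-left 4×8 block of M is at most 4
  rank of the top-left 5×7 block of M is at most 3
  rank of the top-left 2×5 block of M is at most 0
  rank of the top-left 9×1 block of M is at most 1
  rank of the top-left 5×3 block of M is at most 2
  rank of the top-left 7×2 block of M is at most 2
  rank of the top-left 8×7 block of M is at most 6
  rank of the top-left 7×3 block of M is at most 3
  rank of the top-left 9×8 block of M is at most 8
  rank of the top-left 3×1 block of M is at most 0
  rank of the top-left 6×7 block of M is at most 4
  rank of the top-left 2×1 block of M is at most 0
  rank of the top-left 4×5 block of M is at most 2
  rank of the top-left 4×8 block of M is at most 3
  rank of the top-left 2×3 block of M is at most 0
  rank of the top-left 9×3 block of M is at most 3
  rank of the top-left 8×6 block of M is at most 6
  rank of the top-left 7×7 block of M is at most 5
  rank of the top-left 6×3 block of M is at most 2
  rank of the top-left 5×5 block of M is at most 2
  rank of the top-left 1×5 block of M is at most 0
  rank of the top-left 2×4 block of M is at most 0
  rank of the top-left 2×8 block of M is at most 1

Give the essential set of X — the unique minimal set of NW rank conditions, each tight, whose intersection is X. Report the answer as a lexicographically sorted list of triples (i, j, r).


Recovering R(i,j) via the rank-extension bound from the 29 conditions:

  0 | 0 | 0 | 0 | 0 | 1 | 1 | 1 | 1
  0 | 0 | 0 | 0 | 0 | 1 | 1 | 1 | 2
  0 | 1 | 1 | 1 | 1 | 2 | 2 | 2 | 3
  1 | 2 | 2 | 2 | 2 | 3 | 3 | 3 | 4
  1 | 2 | 2 | 2 | 2 | 3 | 3 | 4 | 5
  1 | 2 | 2 | 3 | 3 | 4 | 4 | 5 | 6
  1 | 2 | 3 | 4 | 4 | 5 | 5 | 6 | 7
  1 | 2 | 3 | 4 | 5 | 6 | 6 | 7 | 8
  1 | 2 | 3 | 4 | 5 | 6 | 7 | 8 | 9

reading off 1-entries of Δ²R: w = (6, 9, 2, 1, 8, 4, 3, 5, 7).

|D(w)|=18, |Ess(w)|=6:

[(2, 5, 0), (2, 8, 1), (3, 1, 0), (5, 5, 2), (5, 7, 3), (6, 3, 2)]


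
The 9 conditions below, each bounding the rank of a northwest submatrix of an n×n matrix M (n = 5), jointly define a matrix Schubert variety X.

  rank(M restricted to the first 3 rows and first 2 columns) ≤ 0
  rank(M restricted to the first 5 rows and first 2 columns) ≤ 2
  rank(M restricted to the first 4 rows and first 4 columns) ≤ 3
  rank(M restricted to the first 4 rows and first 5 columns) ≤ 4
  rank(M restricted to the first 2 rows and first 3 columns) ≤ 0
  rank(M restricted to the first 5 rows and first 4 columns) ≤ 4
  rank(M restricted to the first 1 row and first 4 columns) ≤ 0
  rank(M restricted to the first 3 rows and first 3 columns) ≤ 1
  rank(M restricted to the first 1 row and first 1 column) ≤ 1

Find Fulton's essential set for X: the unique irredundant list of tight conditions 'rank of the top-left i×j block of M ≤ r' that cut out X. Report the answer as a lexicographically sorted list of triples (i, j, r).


Reconstructing r_w from the 9 given conditions:

  row 1: 0 0 0 0 1
  row 2: 0 0 0 1 2
  row 3: 0 0 1 2 3
  row 4: 1 1 2 3 4
  row 5: 1 2 3 4 5

reading off 1-entries of Δ²R: w = (5, 4, 3, 1, 2).

3 SE-corners of the 9-cell Rothe diagram give Ess(w):

[(1, 4, 0), (2, 3, 0), (3, 2, 0)]


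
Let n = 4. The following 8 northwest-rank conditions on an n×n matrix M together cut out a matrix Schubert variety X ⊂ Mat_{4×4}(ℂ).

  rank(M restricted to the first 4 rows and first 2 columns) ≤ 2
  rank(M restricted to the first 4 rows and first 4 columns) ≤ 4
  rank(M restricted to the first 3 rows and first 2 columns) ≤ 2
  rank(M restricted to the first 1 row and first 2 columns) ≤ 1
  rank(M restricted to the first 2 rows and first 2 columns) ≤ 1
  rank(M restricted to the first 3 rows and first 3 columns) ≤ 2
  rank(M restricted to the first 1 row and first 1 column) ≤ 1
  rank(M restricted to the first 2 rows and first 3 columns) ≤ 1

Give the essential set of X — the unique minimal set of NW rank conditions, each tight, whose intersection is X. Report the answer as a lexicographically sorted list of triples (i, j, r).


Propagating the 8 rank bounds to every northwest block:

  1 1 1 1
  1 1 1 2
  1 2 2 3
  1 2 3 4

giving w = (1, 4, 2, 3) via Δ²R.

Fulton essential set (1 of the 2 Rothe cells):

[(2, 3, 1)]


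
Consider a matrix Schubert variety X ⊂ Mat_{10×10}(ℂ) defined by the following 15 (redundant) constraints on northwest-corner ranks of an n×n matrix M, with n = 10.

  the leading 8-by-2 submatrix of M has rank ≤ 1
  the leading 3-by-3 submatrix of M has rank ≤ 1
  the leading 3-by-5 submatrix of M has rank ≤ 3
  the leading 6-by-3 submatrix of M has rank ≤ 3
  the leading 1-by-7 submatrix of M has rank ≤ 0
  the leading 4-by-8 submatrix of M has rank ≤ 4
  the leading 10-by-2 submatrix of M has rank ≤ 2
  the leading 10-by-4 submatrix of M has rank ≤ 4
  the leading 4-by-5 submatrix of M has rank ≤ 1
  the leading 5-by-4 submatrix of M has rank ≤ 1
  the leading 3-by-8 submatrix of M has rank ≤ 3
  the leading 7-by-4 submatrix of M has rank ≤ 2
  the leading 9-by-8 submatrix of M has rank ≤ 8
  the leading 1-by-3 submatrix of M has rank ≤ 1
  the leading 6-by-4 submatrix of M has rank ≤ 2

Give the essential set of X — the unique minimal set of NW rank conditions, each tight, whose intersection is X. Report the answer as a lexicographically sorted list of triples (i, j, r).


Rank table r_w(10×10) implied by the 15 constraints:

  i=1: 0 | 0 | 0 | 0 | 0 | 0 | 0 | 1 | 1 | 1
  i=2: 1 | 1 | 1 | 1 | 1 | 1 | 1 | 2 | 2 | 2
  i=3: 1 | 1 | 1 | 1 | 1 | 2 | 2 | 3 | 3 | 3
  i=4: 1 | 1 | 1 | 1 | 1 | 2 | 3 | 4 | 4 | 4
  i=5: 1 | 1 | 1 | 1 | 2 | 3 | 4 | 5 | 5 | 5
  i=6: 1 | 1 | 2 | 2 | 3 | 4 | 5 | 6 | 6 | 6
  i=7: 1 | 1 | 2 | 2 | 3 | 4 | 5 | 6 | 7 | 7
  i=8: 1 | 1 | 2 | 3 | 4 | 5 | 6 | 7 | 8 | 8
  i=9: 1 | 2 | 3 | 4 | 5 | 6 | 7 | 8 | 9 | 9
  i=10: 1 | 2 | 3 | 4 | 5 | 6 | 7 | 8 | 9 | 10

so w = (8, 1, 6, 7, 5, 3, 9, 4, 2, 10).

|D(w)|=22, |Ess(w)|=5:

[(1, 7, 0), (4, 5, 1), (5, 4, 1), (7, 4, 2), (8, 2, 1)]


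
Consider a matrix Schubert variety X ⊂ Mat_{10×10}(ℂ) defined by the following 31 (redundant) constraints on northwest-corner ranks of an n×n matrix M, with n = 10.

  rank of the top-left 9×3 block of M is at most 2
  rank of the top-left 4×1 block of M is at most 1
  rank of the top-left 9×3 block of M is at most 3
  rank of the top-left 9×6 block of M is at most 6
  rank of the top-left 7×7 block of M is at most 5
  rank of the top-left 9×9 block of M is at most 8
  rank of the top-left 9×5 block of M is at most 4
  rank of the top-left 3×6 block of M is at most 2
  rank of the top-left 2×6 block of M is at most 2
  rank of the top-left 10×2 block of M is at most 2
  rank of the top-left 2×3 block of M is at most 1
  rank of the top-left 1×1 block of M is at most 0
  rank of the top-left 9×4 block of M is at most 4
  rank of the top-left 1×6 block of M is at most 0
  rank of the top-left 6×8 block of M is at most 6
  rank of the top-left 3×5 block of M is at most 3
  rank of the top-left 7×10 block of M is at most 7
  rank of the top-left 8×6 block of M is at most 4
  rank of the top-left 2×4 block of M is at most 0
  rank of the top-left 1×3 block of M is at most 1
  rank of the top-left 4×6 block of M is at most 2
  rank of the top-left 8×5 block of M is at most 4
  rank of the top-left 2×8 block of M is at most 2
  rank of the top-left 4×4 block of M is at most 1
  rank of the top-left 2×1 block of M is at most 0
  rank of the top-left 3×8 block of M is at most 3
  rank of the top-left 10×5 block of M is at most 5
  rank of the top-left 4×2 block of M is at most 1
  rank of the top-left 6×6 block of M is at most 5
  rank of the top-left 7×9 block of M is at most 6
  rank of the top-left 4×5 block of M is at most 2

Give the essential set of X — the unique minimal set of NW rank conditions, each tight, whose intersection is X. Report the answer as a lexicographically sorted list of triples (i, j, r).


Propagating the 31 rank bounds to every northwest block:

  0, 0, 0, 0, 0, 0, 1, 1, 1, 1
  0, 0, 0, 0, 1, 1, 2, 2, 2, 2
  1, 1, 1, 1, 2, 2, 3, 3, 3, 3
  1, 1, 1, 1, 2, 2, 3, 4, 4, 4
  1, 2, 2, 2, 3, 3, 4, 5, 5, 5
  1, 2, 2, 3, 4, 4, 5, 6, 6, 6
  1, 2, 2, 3, 4, 4, 5, 6, 6, 7
  1, 2, 2, 3, 4, 4, 5, 6, 7, 8
  1, 2, 2, 3, 4, 5, 6, 7, 8, 9
  1, 2, 3, 4, 5, 6, 7, 8, 9, 10

giving w = (7, 5, 1, 8, 2, 4, 10, 9, 6, 3) via Δ²R.

D(w) has 21 cells with 7 SE-corners; essential set:

[(1, 6, 0), (2, 4, 0), (4, 4, 1), (4, 6, 2), (7, 9, 6), (8, 6, 4), (9, 3, 2)]


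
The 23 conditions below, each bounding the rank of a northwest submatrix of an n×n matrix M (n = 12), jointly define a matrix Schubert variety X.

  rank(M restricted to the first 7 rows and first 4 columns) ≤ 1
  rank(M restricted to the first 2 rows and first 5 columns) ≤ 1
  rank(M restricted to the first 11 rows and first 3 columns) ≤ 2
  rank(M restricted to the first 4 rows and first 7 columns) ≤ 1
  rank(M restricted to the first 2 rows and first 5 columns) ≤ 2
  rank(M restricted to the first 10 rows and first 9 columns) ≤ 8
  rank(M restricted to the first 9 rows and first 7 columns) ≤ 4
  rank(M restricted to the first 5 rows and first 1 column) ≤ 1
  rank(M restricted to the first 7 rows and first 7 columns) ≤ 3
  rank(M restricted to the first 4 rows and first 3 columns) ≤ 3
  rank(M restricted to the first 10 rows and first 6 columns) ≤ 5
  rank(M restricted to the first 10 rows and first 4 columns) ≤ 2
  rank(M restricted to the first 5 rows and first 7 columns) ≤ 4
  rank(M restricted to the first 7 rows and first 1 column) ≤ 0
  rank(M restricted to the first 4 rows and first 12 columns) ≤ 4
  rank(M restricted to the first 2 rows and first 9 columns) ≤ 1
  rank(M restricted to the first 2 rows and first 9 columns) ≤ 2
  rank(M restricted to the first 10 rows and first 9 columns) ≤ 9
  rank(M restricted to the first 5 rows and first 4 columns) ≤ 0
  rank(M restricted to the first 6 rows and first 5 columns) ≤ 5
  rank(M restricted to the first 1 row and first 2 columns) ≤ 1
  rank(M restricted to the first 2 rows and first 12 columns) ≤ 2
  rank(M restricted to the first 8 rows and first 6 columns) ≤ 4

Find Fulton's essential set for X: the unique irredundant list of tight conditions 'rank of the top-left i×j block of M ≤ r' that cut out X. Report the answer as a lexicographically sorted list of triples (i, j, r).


Rank table r_w(12×12) implied by the 23 constraints:

  i=1: 0  0  0  0  1  1  1  1  1  1  1  1
  i=2: 0  0  0  0  1  1  1  1  1  2  2  2
  i=3: 0  0  0  0  1  1  1  2  2  3  3  3
  i=4: 0  0  0  0  1  1  1  2  3  4  4  4
  i=5: 0  0  0  0  1  2  2  3  4  5  5  5
  i=6: 0  1  1  1  2  3  3  4  5  6  6  6
  i=7: 0  1  1  1  2  3  3  4  5  6  7  7
  i=8: 1  2  2  2  3  4  4  5  6  7  8  8
  i=9: 1  2  2  2  3  4  4  5  6  7  8  9
  i=10: 1  2  2  2  3  4  5  6  7  8  9  10
  i=11: 1  2  2  3  4  5  6  7  8  9  10  11
  i=12: 1  2  3  4  5  6  7  8  9  10  11  12

hence w(1..12) = (5, 10, 8, 9, 6, 2, 11, 1, 12, 7, 4, 3).

D(w) has 39 cells with 9 SE-corners; essential set:

[(2, 9, 1), (4, 7, 1), (5, 4, 0), (7, 1, 0), (7, 4, 1), (7, 7, 3), (9, 7, 4), (10, 4, 2), (11, 3, 2)]
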